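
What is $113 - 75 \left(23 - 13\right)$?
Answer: $-637$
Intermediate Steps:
$113 - 75 \left(23 - 13\right) = 113 - 750 = -637$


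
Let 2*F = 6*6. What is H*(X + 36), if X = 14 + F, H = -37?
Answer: -2516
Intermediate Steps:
F = 18 (F = (6*6)/2 = (½)*36 = 18)
X = 32 (X = 14 + 18 = 32)
H*(X + 36) = -37*(32 + 36) = -37*68 = -2516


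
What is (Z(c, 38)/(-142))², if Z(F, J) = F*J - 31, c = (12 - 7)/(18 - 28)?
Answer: 625/5041 ≈ 0.12398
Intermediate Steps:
c = -½ (c = 5/(-10) = 5*(-⅒) = -½ ≈ -0.50000)
Z(F, J) = -31 + F*J
(Z(c, 38)/(-142))² = ((-31 - ½*38)/(-142))² = ((-31 - 19)*(-1/142))² = (-50*(-1/142))² = (25/71)² = 625/5041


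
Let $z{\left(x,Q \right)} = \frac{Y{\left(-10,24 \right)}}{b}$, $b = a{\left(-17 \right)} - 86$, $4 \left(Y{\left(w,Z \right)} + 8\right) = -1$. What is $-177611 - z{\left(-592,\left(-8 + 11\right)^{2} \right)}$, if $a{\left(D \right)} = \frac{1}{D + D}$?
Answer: $- \frac{346341637}{1950} \approx -1.7761 \cdot 10^{5}$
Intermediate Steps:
$Y{\left(w,Z \right)} = - \frac{33}{4}$ ($Y{\left(w,Z \right)} = -8 + \frac{1}{4} \left(-1\right) = -8 - \frac{1}{4} = - \frac{33}{4}$)
$a{\left(D \right)} = \frac{1}{2 D}$
$b = - \frac{2925}{34}$ ($b = \frac{1}{2 \left(-17\right)} - 86 = \frac{1}{2} \left(- \frac{1}{17}\right) - 86 = - \frac{1}{34} - 86 = - \frac{2925}{34} \approx -86.029$)
$z{\left(x,Q \right)} = \frac{187}{1950}$ ($z{\left(x,Q \right)} = - \frac{33}{4 \left(- \frac{2925}{34}\right)} = \left(- \frac{33}{4}\right) \left(- \frac{34}{2925}\right) = \frac{187}{1950}$)
$-177611 - z{\left(-592,\left(-8 + 11\right)^{2} \right)} = -177611 - \frac{187}{1950} = - \frac{346341637}{1950}$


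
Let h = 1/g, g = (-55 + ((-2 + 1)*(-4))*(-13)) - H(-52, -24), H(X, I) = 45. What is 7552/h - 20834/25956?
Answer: -14897508529/12978 ≈ -1.1479e+6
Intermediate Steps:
g = -152 (g = (-55 + ((-2 + 1)*(-4))*(-13)) - 1*45 = (-55 - 1*(-4)*(-13)) - 45 = (-55 + 4*(-13)) - 45 = (-55 - 52) - 45 = -107 - 45 = -152)
h = -1/152 (h = 1/(-152) = -1/152 ≈ -0.0065789)
7552/h - 20834/25956 = 7552/(-1/152) - 20834/25956 = 7552*(-152) - 20834*1/25956 = -1147904 - 10417/12978 = -14897508529/12978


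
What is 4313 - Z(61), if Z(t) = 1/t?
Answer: 263092/61 ≈ 4313.0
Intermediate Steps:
4313 - Z(61) = 4313 - 1/61 = 263092/61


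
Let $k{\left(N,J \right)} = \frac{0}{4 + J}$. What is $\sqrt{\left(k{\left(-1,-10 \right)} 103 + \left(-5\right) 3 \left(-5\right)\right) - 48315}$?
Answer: $12 i \sqrt{335} \approx 219.64 i$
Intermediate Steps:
$k{\left(N,J \right)} = 0$
$\sqrt{\left(k{\left(-1,-10 \right)} 103 + \left(-5\right) 3 \left(-5\right)\right) - 48315} = \sqrt{\left(0 \cdot 103 + \left(-5\right) 3 \left(-5\right)\right) - 48315} = \sqrt{\left(0 - -75\right) - 48315} = \sqrt{\left(0 + 75\right) - 48315} = \sqrt{75 - 48315} = \sqrt{-48240} = 12 i \sqrt{335}$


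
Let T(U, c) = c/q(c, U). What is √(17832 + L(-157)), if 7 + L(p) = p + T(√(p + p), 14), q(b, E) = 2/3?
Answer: 133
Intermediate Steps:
q(b, E) = ⅔ (q(b, E) = 2*(⅓) = ⅔)
T(U, c) = 3*c/2 (T(U, c) = c/(⅔) = c*(3/2) = 3*c/2)
L(p) = 14 + p (L(p) = -7 + (p + (3/2)*14) = -7 + (p + 21) = -7 + (21 + p) = 14 + p)
√(17832 + L(-157)) = √(17832 + (14 - 157)) = √(17832 - 143) = √17689 = 133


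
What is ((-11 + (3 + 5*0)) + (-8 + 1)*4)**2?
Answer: 1296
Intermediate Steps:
((-11 + (3 + 5*0)) + (-8 + 1)*4)**2 = ((-11 + (3 + 0)) - 7*4)**2 = ((-11 + 3) - 28)**2 = (-8 - 28)**2 = (-36)**2 = 1296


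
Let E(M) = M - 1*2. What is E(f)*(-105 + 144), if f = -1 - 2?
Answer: -195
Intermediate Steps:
f = -3
E(M) = -2 + M (E(M) = M - 2 = -2 + M)
E(f)*(-105 + 144) = (-2 - 3)*(-105 + 144) = -5*39 = -195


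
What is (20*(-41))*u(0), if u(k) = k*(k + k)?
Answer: 0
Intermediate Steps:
u(k) = 2*k² (u(k) = k*(2*k) = 2*k²)
(20*(-41))*u(0) = (20*(-41))*(2*0²) = -1640*0 = -820*0 = 0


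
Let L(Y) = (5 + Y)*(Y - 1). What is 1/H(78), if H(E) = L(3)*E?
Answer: 1/1248 ≈ 0.00080128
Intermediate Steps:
L(Y) = (-1 + Y)*(5 + Y) (L(Y) = (5 + Y)*(-1 + Y) = (-1 + Y)*(5 + Y))
H(E) = 16*E (H(E) = (-5 + 3² + 4*3)*E = (-5 + 9 + 12)*E = 16*E)
1/H(78) = 1/(16*78) = 1/1248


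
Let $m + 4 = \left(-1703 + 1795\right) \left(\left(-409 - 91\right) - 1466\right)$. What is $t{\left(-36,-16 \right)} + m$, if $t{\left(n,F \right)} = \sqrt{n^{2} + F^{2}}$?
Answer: $-180876 + 4 \sqrt{97} \approx -1.8084 \cdot 10^{5}$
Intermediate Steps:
$t{\left(n,F \right)} = \sqrt{F^{2} + n^{2}}$
$m = -180876$ ($m = -4 + \left(-1703 + 1795\right) \left(\left(-409 - 91\right) - 1466\right) = -4 + 92 \left(\left(-409 - 91\right) - 1466\right) = -4 + 92 \left(-500 - 1466\right) = -4 + 92 \left(-1966\right) = -4 - 180872 = -180876$)
$t{\left(-36,-16 \right)} + m = \sqrt{\left(-16\right)^{2} + \left(-36\right)^{2}} - 180876 = \sqrt{256 + 1296} - 180876 = \sqrt{1552} - 180876 = 4 \sqrt{97} - 180876 = -180876 + 4 \sqrt{97}$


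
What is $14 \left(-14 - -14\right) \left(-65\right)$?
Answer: $0$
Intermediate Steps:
$14 \left(-14 - -14\right) \left(-65\right) = 14 \left(-14 + 14\right) \left(-65\right) = 14 \cdot 0 \left(-65\right) = 0 \left(-65\right) = 0$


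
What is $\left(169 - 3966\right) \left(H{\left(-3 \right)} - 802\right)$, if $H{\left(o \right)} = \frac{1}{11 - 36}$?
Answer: $\frac{76133647}{25} \approx 3.0453 \cdot 10^{6}$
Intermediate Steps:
$H{\left(o \right)} = - \frac{1}{25}$ ($H{\left(o \right)} = \frac{1}{-25} = - \frac{1}{25}$)
$\left(169 - 3966\right) \left(H{\left(-3 \right)} - 802\right) = \left(169 - 3966\right) \left(- \frac{1}{25} - 802\right) = \left(-3797\right) \left(- \frac{20051}{25}\right) = \frac{76133647}{25}$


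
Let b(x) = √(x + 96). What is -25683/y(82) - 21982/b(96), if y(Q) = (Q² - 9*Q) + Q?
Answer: -25683/6068 - 10991*√3/12 ≈ -1590.6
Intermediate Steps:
y(Q) = Q² - 8*Q
b(x) = √(96 + x)
-25683/y(82) - 21982/b(96) = -25683*1/(82*(-8 + 82)) - 21982/√(96 + 96) = -25683/(82*74) - 21982*√3/24 = -25683/6068 - 21982*√3/24 = -25683*1/6068 - 10991*√3/12 = -25683/6068 - 10991*√3/12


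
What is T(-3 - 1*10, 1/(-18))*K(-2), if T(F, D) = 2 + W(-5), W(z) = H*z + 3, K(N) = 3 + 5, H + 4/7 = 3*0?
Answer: 440/7 ≈ 62.857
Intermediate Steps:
H = -4/7 (H = -4/7 + 3*0 = -4/7 + 0 = -4/7 ≈ -0.57143)
K(N) = 8
W(z) = 3 - 4*z/7 (W(z) = -4*z/7 + 3 = 3 - 4*z/7)
T(F, D) = 55/7 (T(F, D) = 2 + (3 - 4/7*(-5)) = 2 + (3 + 20/7) = 2 + 41/7 = 55/7)
T(-3 - 1*10, 1/(-18))*K(-2) = (55/7)*8 = 440/7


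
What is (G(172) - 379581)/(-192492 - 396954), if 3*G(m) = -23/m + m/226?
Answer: 22132596755/34369417368 ≈ 0.64396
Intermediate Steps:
G(m) = -23/(3*m) + m/678 (G(m) = (-23/m + m/226)/3 = -23/(3*m) + m/678)
(G(172) - 379581)/(-192492 - 396954) = ((1/678)*(-5198 + 172**2)/172 - 379581)/(-192492 - 396954) = ((1/678)*(1/172)*(-5198 + 29584) - 379581)/(-589446) = ((1/678)*(1/172)*24386 - 379581)*(-1/589446) = (12193/58308 - 379581)*(-1/589446) = -22132596755/58308*(-1/589446) = 22132596755/34369417368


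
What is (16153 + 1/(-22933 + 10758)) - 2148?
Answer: 170510874/12175 ≈ 14005.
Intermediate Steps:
(16153 + 1/(-22933 + 10758)) - 2148 = (16153 + 1/(-12175)) - 2148 = (16153 - 1/12175) - 2148 = 196662774/12175 - 2148 = 170510874/12175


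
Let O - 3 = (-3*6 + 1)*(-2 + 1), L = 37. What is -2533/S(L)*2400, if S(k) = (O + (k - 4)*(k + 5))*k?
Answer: -3039600/26011 ≈ -116.86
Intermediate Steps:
O = 20 (O = 3 + (-3*6 + 1)*(-2 + 1) = 3 + (-18 + 1)*(-1) = 3 - 17*(-1) = 3 + 17 = 20)
S(k) = k*(20 + (-4 + k)*(5 + k)) (S(k) = (20 + (k - 4)*(k + 5))*k = (20 + (-4 + k)*(5 + k))*k = k*(20 + (-4 + k)*(5 + k)))
-2533/S(L)*2400 = -2533*1/(1369*(1 + 37))*2400 = -2533/(1369*38)*2400 = -2533/52022*2400 = -3039600/26011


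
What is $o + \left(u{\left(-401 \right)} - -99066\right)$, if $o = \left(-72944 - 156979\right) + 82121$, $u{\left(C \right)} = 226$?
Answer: $-48510$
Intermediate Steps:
$o = -147802$ ($o = -229923 + 82121 = -147802$)
$o + \left(u{\left(-401 \right)} - -99066\right) = -147802 + \left(226 - -99066\right) = -147802 + \left(226 + 99066\right) = -147802 + 99292 = -48510$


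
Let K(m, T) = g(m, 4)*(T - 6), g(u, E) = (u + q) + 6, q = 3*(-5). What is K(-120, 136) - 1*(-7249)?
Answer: -9521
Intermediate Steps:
q = -15
g(u, E) = -9 + u (g(u, E) = (u - 15) + 6 = (-15 + u) + 6 = -9 + u)
K(m, T) = (-9 + m)*(-6 + T) (K(m, T) = (-9 + m)*(T - 6) = (-9 + m)*(-6 + T))
K(-120, 136) - 1*(-7249) = (-9 - 120)*(-6 + 136) - 1*(-7249) = -129*130 + 7249 = -16770 + 7249 = -9521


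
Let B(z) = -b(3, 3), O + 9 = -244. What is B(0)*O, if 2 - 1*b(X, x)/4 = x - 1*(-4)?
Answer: -5060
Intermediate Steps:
O = -253 (O = -9 - 244 = -253)
b(X, x) = -8 - 4*x (b(X, x) = 8 - 4*(x - 1*(-4)) = 8 - 4*(x + 4) = 8 - 4*(4 + x) = 8 + (-16 - 4*x) = -8 - 4*x)
B(z) = 20 (B(z) = -(-8 - 4*3) = -(-8 - 12) = -1*(-20) = 20)
B(0)*O = 20*(-253) = -5060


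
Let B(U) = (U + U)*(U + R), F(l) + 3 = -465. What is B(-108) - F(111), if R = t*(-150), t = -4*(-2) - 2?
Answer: 218196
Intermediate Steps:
F(l) = -468 (F(l) = -3 - 465 = -468)
t = 6 (t = 8 - 2 = 6)
R = -900 (R = 6*(-150) = -900)
B(U) = 2*U*(-900 + U) (B(U) = (U + U)*(U - 900) = (2*U)*(-900 + U) = 2*U*(-900 + U))
B(-108) - F(111) = 2*(-108)*(-900 - 108) - 1*(-468) = 2*(-108)*(-1008) + 468 = 217728 + 468 = 218196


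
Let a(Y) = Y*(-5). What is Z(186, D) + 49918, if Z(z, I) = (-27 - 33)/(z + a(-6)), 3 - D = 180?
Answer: 898519/18 ≈ 49918.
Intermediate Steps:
a(Y) = -5*Y
D = -177 (D = 3 - 1*180 = 3 - 180 = -177)
Z(z, I) = -60/(30 + z) (Z(z, I) = (-27 - 33)/(z - 5*(-6)) = -60/(z + 30) = -60/(30 + z))
Z(186, D) + 49918 = -60/(30 + 186) + 49918 = -60/216 + 49918 = -60*1/216 + 49918 = -5/18 + 49918 = 898519/18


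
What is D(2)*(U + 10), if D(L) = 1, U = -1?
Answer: 9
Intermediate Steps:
D(2)*(U + 10) = 1*(-1 + 10) = 1*9 = 9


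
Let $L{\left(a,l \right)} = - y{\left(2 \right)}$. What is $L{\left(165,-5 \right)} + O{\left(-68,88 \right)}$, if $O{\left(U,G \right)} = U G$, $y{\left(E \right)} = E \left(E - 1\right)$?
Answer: $-5986$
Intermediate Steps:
$y{\left(E \right)} = E \left(-1 + E\right)$
$L{\left(a,l \right)} = -2$ ($L{\left(a,l \right)} = - 2 \left(-1 + 2\right) = - 2 \cdot 1 = \left(-1\right) 2 = -2$)
$O{\left(U,G \right)} = G U$
$L{\left(165,-5 \right)} + O{\left(-68,88 \right)} = -2 + 88 \left(-68\right) = -2 - 5984 = -5986$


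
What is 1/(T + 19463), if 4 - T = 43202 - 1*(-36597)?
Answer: -1/60332 ≈ -1.6575e-5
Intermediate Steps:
T = -79795 (T = 4 - (43202 - 1*(-36597)) = 4 - (43202 + 36597) = 4 - 1*79799 = 4 - 79799 = -79795)
1/(T + 19463) = 1/(-79795 + 19463) = 1/(-60332) = -1/60332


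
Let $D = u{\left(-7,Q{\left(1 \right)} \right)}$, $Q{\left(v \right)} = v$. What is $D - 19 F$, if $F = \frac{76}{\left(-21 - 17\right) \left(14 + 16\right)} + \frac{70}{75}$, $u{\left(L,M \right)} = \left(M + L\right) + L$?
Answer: $- \frac{442}{15} \approx -29.467$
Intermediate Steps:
$u{\left(L,M \right)} = M + 2 L$ ($u{\left(L,M \right)} = \left(L + M\right) + L = M + 2 L$)
$D = -13$ ($D = 1 + 2 \left(-7\right) = 1 - 14 = -13$)
$F = \frac{13}{15}$ ($F = \frac{76}{\left(-38\right) 30} + 70 \cdot \frac{1}{75} = \frac{76}{-1140} + \frac{14}{15} = 76 \left(- \frac{1}{1140}\right) + \frac{14}{15} = - \frac{1}{15} + \frac{14}{15} = \frac{13}{15} \approx 0.86667$)
$D - 19 F = -13 - \frac{247}{15} = - \frac{442}{15}$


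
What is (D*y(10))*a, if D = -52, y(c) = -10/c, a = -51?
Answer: -2652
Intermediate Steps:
(D*y(10))*a = -(-520)/10*(-51) = -52*(-1)*(-51) = 52*(-51) = -2652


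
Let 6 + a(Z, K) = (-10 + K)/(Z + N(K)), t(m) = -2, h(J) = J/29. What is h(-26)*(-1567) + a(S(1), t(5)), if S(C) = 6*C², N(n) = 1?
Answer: 283628/203 ≈ 1397.2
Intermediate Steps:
h(J) = J/29 (h(J) = J*(1/29) = J/29)
a(Z, K) = -6 + (-10 + K)/(1 + Z) (a(Z, K) = -6 + (-10 + K)/(Z + 1) = -6 + (-10 + K)/(1 + Z))
h(-26)*(-1567) + a(S(1), t(5)) = ((1/29)*(-26))*(-1567) + (-16 - 2 - 36*1²)/(1 + 6*1²) = -26/29*(-1567) + (-16 - 2 - 36)/(1 + 6*1) = 40742/29 + (-16 - 2 - 6*6)/(1 + 6) = 40742/29 + (-16 - 2 - 36)/7 = 40742/29 + (⅐)*(-54) = 40742/29 - 54/7 = 283628/203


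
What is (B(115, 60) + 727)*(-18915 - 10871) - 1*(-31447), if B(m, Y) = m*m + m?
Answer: -418968215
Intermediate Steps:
B(m, Y) = m + m² (B(m, Y) = m² + m = m + m²)
(B(115, 60) + 727)*(-18915 - 10871) - 1*(-31447) = (115*(1 + 115) + 727)*(-18915 - 10871) - 1*(-31447) = (115*116 + 727)*(-29786) + 31447 = (13340 + 727)*(-29786) + 31447 = 14067*(-29786) + 31447 = -418999662 + 31447 = -418968215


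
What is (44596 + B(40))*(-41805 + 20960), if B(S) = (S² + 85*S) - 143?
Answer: -1030847785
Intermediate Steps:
B(S) = -143 + S² + 85*S
(44596 + B(40))*(-41805 + 20960) = (44596 + (-143 + 40² + 85*40))*(-41805 + 20960) = (44596 + (-143 + 1600 + 3400))*(-20845) = (44596 + 4857)*(-20845) = 49453*(-20845) = -1030847785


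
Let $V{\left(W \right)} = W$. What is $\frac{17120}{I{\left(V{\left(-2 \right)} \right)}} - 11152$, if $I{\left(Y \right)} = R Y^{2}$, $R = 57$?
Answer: $- \frac{631384}{57} \approx -11077.0$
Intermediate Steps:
$I{\left(Y \right)} = 57 Y^{2}$
$\frac{17120}{I{\left(V{\left(-2 \right)} \right)}} - 11152 = \frac{17120}{57 \left(-2\right)^{2}} - 11152 = \frac{17120}{57 \cdot 4} - 11152 = \frac{17120}{228} - 11152 = 17120 \cdot \frac{1}{228} - 11152 = \frac{4280}{57} - 11152 = - \frac{631384}{57}$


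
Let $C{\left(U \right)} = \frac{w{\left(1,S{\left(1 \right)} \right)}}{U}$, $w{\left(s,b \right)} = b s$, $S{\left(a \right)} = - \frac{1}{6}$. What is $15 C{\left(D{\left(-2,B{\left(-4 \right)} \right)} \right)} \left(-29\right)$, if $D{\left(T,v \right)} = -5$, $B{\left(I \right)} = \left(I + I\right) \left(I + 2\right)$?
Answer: $- \frac{29}{2} \approx -14.5$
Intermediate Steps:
$S{\left(a \right)} = - \frac{1}{6}$ ($S{\left(a \right)} = \left(-1\right) \frac{1}{6} = - \frac{1}{6}$)
$B{\left(I \right)} = 2 I \left(2 + I\right)$
$C{\left(U \right)} = - \frac{1}{6 U}$ ($C{\left(U \right)} = \frac{\left(- \frac{1}{6}\right) 1}{U} = - \frac{1}{6 U}$)
$15 C{\left(D{\left(-2,B{\left(-4 \right)} \right)} \right)} \left(-29\right) = 15 \left(- \frac{1}{6 \left(-5\right)}\right) \left(-29\right) = 15 \left(\left(- \frac{1}{6}\right) \left(- \frac{1}{5}\right)\right) \left(-29\right) = 15 \cdot \frac{1}{30} \left(-29\right) = \frac{1}{2} \left(-29\right) = - \frac{29}{2}$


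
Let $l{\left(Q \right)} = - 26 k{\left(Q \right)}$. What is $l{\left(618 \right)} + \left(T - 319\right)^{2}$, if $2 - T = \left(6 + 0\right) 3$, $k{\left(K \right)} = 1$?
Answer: $112199$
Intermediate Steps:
$l{\left(Q \right)} = -26$ ($l{\left(Q \right)} = \left(-26\right) 1 = -26$)
$T = -16$ ($T = 2 - \left(6 + 0\right) 3 = 2 - 6 \cdot 3 = 2 - 18 = -16$)
$l{\left(618 \right)} + \left(T - 319\right)^{2} = -26 + \left(-16 - 319\right)^{2} = -26 + \left(-335\right)^{2} = -26 + 112225 = 112199$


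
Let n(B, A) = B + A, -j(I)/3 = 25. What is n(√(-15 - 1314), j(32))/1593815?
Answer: -15/318763 + I*√1329/1593815 ≈ -4.7057e-5 + 2.2873e-5*I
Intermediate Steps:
j(I) = -75 (j(I) = -3*25 = -75)
n(B, A) = A + B
n(√(-15 - 1314), j(32))/1593815 = (-75 + √(-15 - 1314))/1593815 = (-75 + √(-1329))*(1/1593815) = (-75 + I*√1329)*(1/1593815) = -15/318763 + I*√1329/1593815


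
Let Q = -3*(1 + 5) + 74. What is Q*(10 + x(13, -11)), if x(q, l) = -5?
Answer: 280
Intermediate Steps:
Q = 56 (Q = -3*6 + 74 = -18 + 74 = 56)
Q*(10 + x(13, -11)) = 56*(10 - 5) = 56*5 = 280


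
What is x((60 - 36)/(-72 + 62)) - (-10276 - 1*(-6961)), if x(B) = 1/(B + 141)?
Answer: 2297300/693 ≈ 3315.0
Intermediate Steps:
x(B) = 1/(141 + B)
x((60 - 36)/(-72 + 62)) - (-10276 - 1*(-6961)) = 1/(141 + (60 - 36)/(-72 + 62)) - (-10276 - 1*(-6961)) = 1/(141 + 24/(-10)) - (-10276 + 6961) = 1/(141 + 24*(-⅒)) - 1*(-3315) = 1/(141 - 12/5) + 3315 = 1/(693/5) + 3315 = 5/693 + 3315 = 2297300/693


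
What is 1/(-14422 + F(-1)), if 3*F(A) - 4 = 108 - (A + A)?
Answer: -1/14384 ≈ -6.9522e-5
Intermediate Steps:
F(A) = 112/3 - 2*A/3 (F(A) = 4/3 + (108 - (A + A))/3 = 4/3 + (108 - 2*A)/3 = 4/3 + (36 - 2*A/3) = 112/3 - 2*A/3)
1/(-14422 + F(-1)) = 1/(-14422 + (112/3 - ⅔*(-1))) = 1/(-14422 + (112/3 + ⅔)) = 1/(-14422 + 38) = 1/(-14384) = -1/14384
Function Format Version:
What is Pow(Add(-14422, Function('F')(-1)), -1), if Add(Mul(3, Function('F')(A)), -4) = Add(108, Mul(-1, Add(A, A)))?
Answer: Rational(-1, 14384) ≈ -6.9522e-5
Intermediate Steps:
Function('F')(A) = Add(Rational(112, 3), Mul(Rational(-2, 3), A)) (Function('F')(A) = Add(Rational(4, 3), Mul(Rational(1, 3), Add(108, Mul(-1, Add(A, A))))) = Add(Rational(4, 3), Mul(Rational(1, 3), Add(108, Mul(-1, Mul(2, A))))) = Add(Rational(4, 3), Mul(Rational(1, 3), Add(108, Mul(-2, A)))) = Add(Rational(4, 3), Add(36, Mul(Rational(-2, 3), A))) = Add(Rational(112, 3), Mul(Rational(-2, 3), A)))
Pow(Add(-14422, Function('F')(-1)), -1) = Pow(Add(-14422, Add(Rational(112, 3), Mul(Rational(-2, 3), -1))), -1) = Pow(Add(-14422, Add(Rational(112, 3), Rational(2, 3))), -1) = Pow(Add(-14422, 38), -1) = Pow(-14384, -1) = Rational(-1, 14384)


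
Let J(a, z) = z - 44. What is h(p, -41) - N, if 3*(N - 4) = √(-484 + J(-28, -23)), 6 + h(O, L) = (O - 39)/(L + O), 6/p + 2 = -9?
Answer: -4135/457 - I*√551/3 ≈ -9.0481 - 7.8245*I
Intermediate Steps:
J(a, z) = -44 + z
p = -6/11 (p = 6/(-2 - 9) = 6/(-11) = 6*(-1/11) = -6/11 ≈ -0.54545)
h(O, L) = -6 + (-39 + O)/(L + O) (h(O, L) = -6 + (O - 39)/(L + O) = -6 + (-39 + O)/(L + O))
N = 4 + I*√551/3 (N = 4 + √(-484 + (-44 - 23))/3 = 4 + √(-484 - 67)/3 = 4 + √(-551)/3 = 4 + (I*√551)/3 = 4 + I*√551/3 ≈ 4.0 + 7.8245*I)
h(p, -41) - N = (-39 - 6*(-41) - 5*(-6/11))/(-41 - 6/11) - (4 + I*√551/3) = (-39 + 246 + 30/11)/(-457/11) + (-4 - I*√551/3) = -11/457*2307/11 + (-4 - I*√551/3) = -2307/457 + (-4 - I*√551/3) = -4135/457 - I*√551/3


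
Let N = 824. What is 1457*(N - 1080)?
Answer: -372992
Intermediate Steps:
1457*(N - 1080) = 1457*(824 - 1080) = 1457*(-256) = -372992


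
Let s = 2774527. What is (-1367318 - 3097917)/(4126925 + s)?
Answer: -4465235/6901452 ≈ -0.64700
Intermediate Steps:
(-1367318 - 3097917)/(4126925 + s) = (-1367318 - 3097917)/(4126925 + 2774527) = -4465235/6901452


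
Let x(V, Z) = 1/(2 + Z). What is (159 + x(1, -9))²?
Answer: 1236544/49 ≈ 25236.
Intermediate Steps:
(159 + x(1, -9))² = (159 + 1/(2 - 9))² = (159 + 1/(-7))² = (159 - ⅐)² = (1112/7)² = 1236544/49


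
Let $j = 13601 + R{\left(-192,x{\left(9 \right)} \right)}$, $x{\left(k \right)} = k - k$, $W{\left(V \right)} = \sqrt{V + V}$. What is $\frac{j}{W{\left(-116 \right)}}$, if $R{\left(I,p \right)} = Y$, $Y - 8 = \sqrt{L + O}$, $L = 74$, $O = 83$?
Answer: $\frac{i \sqrt{58} \left(-13609 - \sqrt{157}\right)}{116} \approx - 894.3 i$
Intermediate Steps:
$W{\left(V \right)} = \sqrt{2} \sqrt{V}$ ($W{\left(V \right)} = \sqrt{2 V} = \sqrt{2} \sqrt{V}$)
$x{\left(k \right)} = 0$
$Y = 8 + \sqrt{157}$ ($Y = 8 + \sqrt{74 + 83} = 8 + \sqrt{157} \approx 20.53$)
$R{\left(I,p \right)} = 8 + \sqrt{157}$
$j = 13609 + \sqrt{157}$ ($j = 13601 + \left(8 + \sqrt{157}\right) = 13609 + \sqrt{157} \approx 13622.0$)
$\frac{j}{W{\left(-116 \right)}} = \frac{13609 + \sqrt{157}}{\sqrt{2} \sqrt{-116}} = \frac{13609 + \sqrt{157}}{\sqrt{2} \cdot 2 i \sqrt{29}} = \frac{13609 + \sqrt{157}}{2 i \sqrt{58}} = \left(13609 + \sqrt{157}\right) \left(- \frac{i \sqrt{58}}{116}\right) = - \frac{i \sqrt{58} \left(13609 + \sqrt{157}\right)}{116}$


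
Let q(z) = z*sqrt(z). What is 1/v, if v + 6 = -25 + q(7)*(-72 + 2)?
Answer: 31/1679739 - 490*sqrt(7)/1679739 ≈ -0.00075334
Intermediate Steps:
q(z) = z**(3/2)
v = -31 - 490*sqrt(7) (v = -6 + (-25 + 7**(3/2)*(-72 + 2)) = -6 + (-25 + (7*sqrt(7))*(-70)) = -6 + (-25 - 490*sqrt(7)) = -31 - 490*sqrt(7) ≈ -1327.4)
1/v = 1/(-31 - 490*sqrt(7))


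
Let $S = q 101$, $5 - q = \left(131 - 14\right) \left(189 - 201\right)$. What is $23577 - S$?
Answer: $-118732$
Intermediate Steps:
$q = 1409$ ($q = 5 - \left(131 - 14\right) \left(189 - 201\right) = 5 - \left(131 - 14\right) \left(-12\right) = 5 - 117 \left(-12\right) = 5 - -1404 = 5 + 1404 = 1409$)
$S = 142309$ ($S = 1409 \cdot 101 = 142309$)
$23577 - S = 23577 - 142309 = -118732$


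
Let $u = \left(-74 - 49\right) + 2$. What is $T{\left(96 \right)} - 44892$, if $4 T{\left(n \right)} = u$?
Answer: $- \frac{179689}{4} \approx -44922.0$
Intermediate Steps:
$u = -121$ ($u = -123 + 2 = -121$)
$T{\left(n \right)} = - \frac{121}{4}$ ($T{\left(n \right)} = \frac{1}{4} \left(-121\right) = - \frac{121}{4}$)
$T{\left(96 \right)} - 44892 = - \frac{121}{4} - 44892 = - \frac{179689}{4}$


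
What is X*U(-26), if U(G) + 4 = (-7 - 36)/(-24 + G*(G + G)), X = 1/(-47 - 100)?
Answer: 255/9296 ≈ 0.027431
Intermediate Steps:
X = -1/147 (X = 1/(-147) = -1/147 ≈ -0.0068027)
U(G) = -4 - 43/(-24 + 2*G²) (U(G) = -4 + (-7 - 36)/(-24 + G*(G + G)) = -4 - 43/(-24 + G*(2*G)) = -4 - 43/(-24 + 2*G²))
X*U(-26) = -(53 - 8*(-26)²)/(294*(-12 + (-26)²)) = -(53 - 8*676)/(294*(-12 + 676)) = -(53 - 5408)/(294*664) = -(-5355)/(294*664) = -1/147*(-5355/1328) = 255/9296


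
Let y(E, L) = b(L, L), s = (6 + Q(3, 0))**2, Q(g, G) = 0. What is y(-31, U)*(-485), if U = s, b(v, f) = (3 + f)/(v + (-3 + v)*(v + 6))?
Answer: -6305/474 ≈ -13.302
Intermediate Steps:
b(v, f) = (3 + f)/(v + (-3 + v)*(6 + v))
s = 36 (s = (6 + 0)**2 = 6**2 = 36)
U = 36
y(E, L) = (3 + L)/(-18 + L**2 + 4*L)
y(-31, U)*(-485) = ((3 + 36)/(-18 + 36**2 + 4*36))*(-485) = (39/(-18 + 1296 + 144))*(-485) = (39/1422)*(-485) = ((1/1422)*39)*(-485) = (13/474)*(-485) = -6305/474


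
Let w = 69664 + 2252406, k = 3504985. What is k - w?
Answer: 1182915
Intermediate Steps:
w = 2322070
k - w = 3504985 - 1*2322070 = 3504985 - 2322070 = 1182915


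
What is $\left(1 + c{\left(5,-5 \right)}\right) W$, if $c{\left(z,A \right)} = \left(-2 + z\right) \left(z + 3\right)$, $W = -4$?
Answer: $-100$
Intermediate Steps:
$c{\left(z,A \right)} = \left(-2 + z\right) \left(3 + z\right)$
$\left(1 + c{\left(5,-5 \right)}\right) W = \left(1 + \left(-6 + 5 + 5^{2}\right)\right) \left(-4\right) = \left(1 + \left(-6 + 5 + 25\right)\right) \left(-4\right) = \left(1 + 24\right) \left(-4\right) = 25 \left(-4\right) = -100$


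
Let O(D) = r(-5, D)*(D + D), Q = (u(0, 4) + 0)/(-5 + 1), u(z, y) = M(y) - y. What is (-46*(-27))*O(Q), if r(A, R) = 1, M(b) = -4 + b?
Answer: 2484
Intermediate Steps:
u(z, y) = -4 (u(z, y) = (-4 + y) - y = -4)
Q = 1 (Q = (-4 + 0)/(-5 + 1) = -4/(-4) = -4*(-¼) = 1)
O(D) = 2*D (O(D) = 1*(D + D) = 1*(2*D) = 2*D)
(-46*(-27))*O(Q) = (-46*(-27))*(2*1) = 1242*2 = 2484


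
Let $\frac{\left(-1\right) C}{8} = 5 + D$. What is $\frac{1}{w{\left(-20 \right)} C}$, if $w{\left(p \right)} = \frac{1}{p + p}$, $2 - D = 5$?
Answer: $\frac{5}{2} \approx 2.5$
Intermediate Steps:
$D = -3$ ($D = 2 - 5 = -3$)
$C = -16$ ($C = - 8 \left(5 - 3\right) = \left(-8\right) 2 = -16$)
$w{\left(p \right)} = \frac{1}{2 p}$
$\frac{1}{w{\left(-20 \right)} C} = \frac{1}{\frac{1}{2 \left(-20\right)} \left(-16\right)} = \frac{1}{\frac{1}{2} \left(- \frac{1}{20}\right) \left(-16\right)} = \frac{1}{\left(- \frac{1}{40}\right) \left(-16\right)} = \frac{1}{\frac{2}{5}} = \frac{5}{2}$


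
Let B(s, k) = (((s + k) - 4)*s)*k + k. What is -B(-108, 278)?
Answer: 4983706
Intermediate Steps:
B(s, k) = k + k*s*(-4 + k + s) (B(s, k) = (((k + s) - 4)*s)*k + k = ((-4 + k + s)*s)*k + k = (s*(-4 + k + s))*k + k = k*s*(-4 + k + s) + k = k + k*s*(-4 + k + s))
-B(-108, 278) = -278*(1 + (-108)² - 4*(-108) + 278*(-108)) = -278*(1 + 11664 + 432 - 30024) = -278*(-17927) = -1*(-4983706) = 4983706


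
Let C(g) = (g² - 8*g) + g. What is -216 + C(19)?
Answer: 12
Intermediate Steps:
C(g) = g² - 7*g
-216 + C(19) = -216 + 19*(-7 + 19) = -216 + 19*12 = -216 + 228 = 12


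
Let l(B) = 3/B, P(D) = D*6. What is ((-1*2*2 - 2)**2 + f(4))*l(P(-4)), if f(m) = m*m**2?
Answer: -25/2 ≈ -12.500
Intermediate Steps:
P(D) = 6*D
f(m) = m**3
((-1*2*2 - 2)**2 + f(4))*l(P(-4)) = ((-1*2*2 - 2)**2 + 4**3)*(3/((6*(-4)))) = ((-2*2 - 2)**2 + 64)*(3/(-24)) = ((-4 - 2)**2 + 64)*(3*(-1/24)) = ((-6)**2 + 64)*(-1/8) = (36 + 64)*(-1/8) = 100*(-1/8) = -25/2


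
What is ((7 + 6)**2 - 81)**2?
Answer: 7744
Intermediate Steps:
((7 + 6)**2 - 81)**2 = (13**2 - 81)**2 = (169 - 81)**2 = 88**2 = 7744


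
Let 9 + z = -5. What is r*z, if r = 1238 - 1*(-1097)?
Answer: -32690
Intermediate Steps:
z = -14 (z = -9 - 5 = -14)
r = 2335 (r = 1238 + 1097 = 2335)
r*z = 2335*(-14) = -32690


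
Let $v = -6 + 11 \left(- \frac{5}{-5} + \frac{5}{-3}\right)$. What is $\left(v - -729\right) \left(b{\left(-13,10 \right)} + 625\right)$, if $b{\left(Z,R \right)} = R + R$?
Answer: $461605$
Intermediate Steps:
$v = - \frac{40}{3}$ ($v = -6 + 11 \left(\left(-5\right) \left(- \frac{1}{5}\right) + 5 \left(- \frac{1}{3}\right)\right) = -6 + 11 \left(1 - \frac{5}{3}\right) = -6 + 11 \left(- \frac{2}{3}\right) = -6 - \frac{22}{3} = - \frac{40}{3} \approx -13.333$)
$b{\left(Z,R \right)} = 2 R$
$\left(v - -729\right) \left(b{\left(-13,10 \right)} + 625\right) = \left(- \frac{40}{3} - -729\right) \left(2 \cdot 10 + 625\right) = \left(- \frac{40}{3} + 729\right) \left(20 + 625\right) = \frac{2147}{3} \cdot 645 = 461605$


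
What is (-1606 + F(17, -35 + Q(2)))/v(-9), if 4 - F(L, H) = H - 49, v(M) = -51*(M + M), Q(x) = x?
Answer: -760/459 ≈ -1.6558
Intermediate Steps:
v(M) = -102*M
F(L, H) = 53 - H (F(L, H) = 4 - (H - 49) = 4 - (-49 + H) = 4 + (49 - H) = 53 - H)
(-1606 + F(17, -35 + Q(2)))/v(-9) = (-1606 + (53 - (-35 + 2)))/((-102*(-9))) = (-1606 + (53 - 1*(-33)))/918 = (-1606 + (53 + 33))*(1/918) = (-1606 + 86)*(1/918) = -1520*1/918 = -760/459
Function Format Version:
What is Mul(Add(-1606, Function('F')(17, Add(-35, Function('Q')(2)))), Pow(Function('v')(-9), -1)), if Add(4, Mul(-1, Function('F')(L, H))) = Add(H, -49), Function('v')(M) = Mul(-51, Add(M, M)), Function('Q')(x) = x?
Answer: Rational(-760, 459) ≈ -1.6558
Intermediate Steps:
Function('v')(M) = Mul(-102, M) (Function('v')(M) = Mul(-51, Mul(2, M)) = Mul(-102, M))
Function('F')(L, H) = Add(53, Mul(-1, H)) (Function('F')(L, H) = Add(4, Mul(-1, Add(H, -49))) = Add(4, Mul(-1, Add(-49, H))) = Add(4, Add(49, Mul(-1, H))) = Add(53, Mul(-1, H)))
Mul(Add(-1606, Function('F')(17, Add(-35, Function('Q')(2)))), Pow(Function('v')(-9), -1)) = Mul(Add(-1606, Add(53, Mul(-1, Add(-35, 2)))), Pow(Mul(-102, -9), -1)) = Mul(Add(-1606, Add(53, Mul(-1, -33))), Pow(918, -1)) = Mul(Add(-1606, Add(53, 33)), Rational(1, 918)) = Mul(Add(-1606, 86), Rational(1, 918)) = Mul(-1520, Rational(1, 918)) = Rational(-760, 459)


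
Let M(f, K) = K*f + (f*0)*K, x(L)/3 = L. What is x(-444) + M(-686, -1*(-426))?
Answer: -293568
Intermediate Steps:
x(L) = 3*L
M(f, K) = K*f (M(f, K) = K*f + 0*K = K*f + 0 = K*f)
x(-444) + M(-686, -1*(-426)) = 3*(-444) - 1*(-426)*(-686) = -1332 + 426*(-686) = -1332 - 292236 = -293568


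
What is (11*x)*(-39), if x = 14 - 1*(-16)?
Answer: -12870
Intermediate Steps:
x = 30 (x = 14 + 16 = 30)
(11*x)*(-39) = (11*30)*(-39) = 330*(-39) = -12870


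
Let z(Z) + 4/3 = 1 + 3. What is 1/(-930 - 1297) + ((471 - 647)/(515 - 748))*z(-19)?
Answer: 3134917/1556673 ≈ 2.0139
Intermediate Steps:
z(Z) = 8/3 (z(Z) = -4/3 + (1 + 3) = -4/3 + 4 = 8/3)
1/(-930 - 1297) + ((471 - 647)/(515 - 748))*z(-19) = 1/(-930 - 1297) + ((471 - 647)/(515 - 748))*(8/3) = 1/(-2227) - 176/(-233)*(8/3) = -1/2227 - 176*(-1/233)*(8/3) = -1/2227 + (176/233)*(8/3) = -1/2227 + 1408/699 = 3134917/1556673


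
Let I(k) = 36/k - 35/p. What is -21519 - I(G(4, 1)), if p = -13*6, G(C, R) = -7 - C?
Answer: -18460879/858 ≈ -21516.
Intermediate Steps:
p = -78
I(k) = 35/78 + 36/k (I(k) = 36/k - 35/(-78) = 36/k - 35*(-1/78) = 36/k + 35/78 = 35/78 + 36/k)
-21519 - I(G(4, 1)) = -21519 - (35/78 + 36/(-7 - 1*4)) = -21519 - (35/78 + 36/(-7 - 4)) = -21519 - (35/78 + 36/(-11)) = -21519 - (35/78 + 36*(-1/11)) = -21519 - (35/78 - 36/11) = -21519 - 1*(-2423/858) = -21519 + 2423/858 = -18460879/858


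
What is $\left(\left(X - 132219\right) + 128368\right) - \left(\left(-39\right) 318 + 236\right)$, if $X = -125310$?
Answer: $-116995$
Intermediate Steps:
$\left(\left(X - 132219\right) + 128368\right) - \left(\left(-39\right) 318 + 236\right) = \left(\left(-125310 - 132219\right) + 128368\right) - \left(\left(-39\right) 318 + 236\right) = \left(-257529 + 128368\right) - \left(-12402 + 236\right) = -129161 - -12166 = -129161 + 12166 = -116995$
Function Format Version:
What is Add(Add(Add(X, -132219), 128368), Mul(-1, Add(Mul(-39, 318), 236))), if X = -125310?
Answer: -116995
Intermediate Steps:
Add(Add(Add(X, -132219), 128368), Mul(-1, Add(Mul(-39, 318), 236))) = Add(Add(Add(-125310, -132219), 128368), Mul(-1, Add(Mul(-39, 318), 236))) = Add(Add(-257529, 128368), Mul(-1, Add(-12402, 236))) = Add(-129161, Mul(-1, -12166)) = Add(-129161, 12166) = -116995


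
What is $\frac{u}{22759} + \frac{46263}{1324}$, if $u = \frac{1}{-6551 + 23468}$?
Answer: $\frac{17811902822113}{509758539972} \approx 34.942$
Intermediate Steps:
$u = \frac{1}{16917} \approx 5.9112 \cdot 10^{-5}$
$\frac{u}{22759} + \frac{46263}{1324} = \frac{1}{16917 \cdot 22759} + \frac{46263}{1324} = \frac{1}{16917} \cdot \frac{1}{22759} + 46263 \cdot \frac{1}{1324} = \frac{1}{385014003} + \frac{46263}{1324} = \frac{17811902822113}{509758539972}$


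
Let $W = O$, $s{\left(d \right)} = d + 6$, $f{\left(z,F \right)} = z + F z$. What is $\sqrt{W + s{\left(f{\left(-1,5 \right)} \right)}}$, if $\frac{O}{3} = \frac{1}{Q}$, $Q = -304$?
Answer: $\frac{i \sqrt{57}}{76} \approx 0.09934 i$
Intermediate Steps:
$s{\left(d \right)} = 6 + d$
$O = - \frac{3}{304}$ ($O = \frac{3}{-304} = 3 \left(- \frac{1}{304}\right) = - \frac{3}{304} \approx -0.0098684$)
$W = - \frac{3}{304} \approx -0.0098684$
$\sqrt{W + s{\left(f{\left(-1,5 \right)} \right)}} = \sqrt{- \frac{3}{304} + \left(6 - \left(1 + 5\right)\right)} = \sqrt{- \frac{3}{304} + \left(6 - 6\right)} = \sqrt{- \frac{3}{304} + 0} = \sqrt{- \frac{3}{304}} = \frac{i \sqrt{57}}{76}$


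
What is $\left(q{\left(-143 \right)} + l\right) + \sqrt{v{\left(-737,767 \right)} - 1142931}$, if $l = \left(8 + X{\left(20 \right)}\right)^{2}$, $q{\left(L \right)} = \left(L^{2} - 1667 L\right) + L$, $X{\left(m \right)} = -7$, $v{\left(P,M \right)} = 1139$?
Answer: $258688 + 4 i \sqrt{71362} \approx 2.5869 \cdot 10^{5} + 1068.5 i$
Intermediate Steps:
$q{\left(L \right)} = L^{2} - 1666 L$
$l = 1$ ($l = \left(8 - 7\right)^{2} = 1^{2} = 1$)
$\left(q{\left(-143 \right)} + l\right) + \sqrt{v{\left(-737,767 \right)} - 1142931} = \left(- 143 \left(-1666 - 143\right) + 1\right) + \sqrt{1139 - 1142931} = \left(\left(-143\right) \left(-1809\right) + 1\right) + \sqrt{-1141792} = \left(258687 + 1\right) + 4 i \sqrt{71362} = 258688 + 4 i \sqrt{71362}$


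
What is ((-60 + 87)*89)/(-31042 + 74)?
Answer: -2403/30968 ≈ -0.077596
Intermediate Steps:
((-60 + 87)*89)/(-31042 + 74) = (27*89)/(-30968) = 2403*(-1/30968) = -2403/30968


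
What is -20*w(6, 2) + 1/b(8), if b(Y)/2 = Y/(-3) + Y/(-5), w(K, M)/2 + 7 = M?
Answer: 25585/128 ≈ 199.88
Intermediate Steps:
w(K, M) = -14 + 2*M
b(Y) = -16*Y/15 (b(Y) = 2*(Y/(-3) + Y/(-5)) = 2*(Y*(-⅓) + Y*(-⅕)) = 2*(-Y/3 - Y/5) = 2*(-8*Y/15) = -16*Y/15)
-20*w(6, 2) + 1/b(8) = -20*(-14 + 2*2) + 1/(-16/15*8) = -20*(-14 + 4) + 1/(-128/15) = -20*(-10) - 15/128 = 200 - 15/128 = 25585/128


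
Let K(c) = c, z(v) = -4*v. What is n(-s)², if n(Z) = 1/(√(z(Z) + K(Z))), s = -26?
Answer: -1/78 ≈ -0.012821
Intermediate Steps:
n(Z) = √3/(3*√(-Z)) (n(Z) = 1/(√(-4*Z + Z)) = 1/(√(-3*Z)) = 1/(√3*√(-Z)) = √3/(3*√(-Z)))
n(-s)² = (√3/(3*√(-(-1)*(-26))))² = (√3/(3*√(-1*26)))² = (√3/(3*√(-26)))² = (√3*(-I*√26/26)/3)² = (-I*√78/78)² = -1/78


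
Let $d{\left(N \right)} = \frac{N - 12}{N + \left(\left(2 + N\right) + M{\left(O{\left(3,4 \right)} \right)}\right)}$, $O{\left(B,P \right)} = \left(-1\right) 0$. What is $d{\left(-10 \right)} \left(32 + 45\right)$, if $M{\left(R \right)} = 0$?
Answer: $\frac{847}{9} \approx 94.111$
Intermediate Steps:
$O{\left(B,P \right)} = 0$
$d{\left(N \right)} = \frac{-12 + N}{2 + 2 N}$ ($d{\left(N \right)} = \frac{N - 12}{N + \left(\left(2 + N\right) + 0\right)} = \frac{-12 + N}{N + \left(2 + N\right)} = \frac{-12 + N}{2 + 2 N}$)
$d{\left(-10 \right)} \left(32 + 45\right) = \frac{-12 - 10}{2 \left(1 - 10\right)} \left(32 + 45\right) = \frac{1}{2} \frac{1}{-9} \left(-22\right) 77 = \frac{1}{2} \left(- \frac{1}{9}\right) \left(-22\right) 77 = \frac{11}{9} \cdot 77 = \frac{847}{9}$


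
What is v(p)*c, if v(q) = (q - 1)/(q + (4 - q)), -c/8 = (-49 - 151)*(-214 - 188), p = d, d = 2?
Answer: -160800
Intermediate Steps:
p = 2
c = -643200 (c = -8*(-49 - 151)*(-214 - 188) = -(-1600)*(-402) = -8*80400 = -643200)
v(q) = -¼ + q/4 (v(q) = (-1 + q)/4 = (-1 + q)*(¼) = -¼ + q/4)
v(p)*c = (-¼ + (¼)*2)*(-643200) = (-¼ + ½)*(-643200) = (¼)*(-643200) = -160800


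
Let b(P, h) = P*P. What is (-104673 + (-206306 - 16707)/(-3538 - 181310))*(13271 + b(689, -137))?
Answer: -393410441593103/7702 ≈ -5.1079e+10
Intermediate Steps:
b(P, h) = P²
(-104673 + (-206306 - 16707)/(-3538 - 181310))*(13271 + b(689, -137)) = (-104673 + (-206306 - 16707)/(-3538 - 181310))*(13271 + 689²) = (-104673 - 223013/(-184848))*(13271 + 474721) = (-104673 - 223013*(-1/184848))*487992 = (-104673 + 223013/184848)*487992 = -19348371691/184848*487992 = -393410441593103/7702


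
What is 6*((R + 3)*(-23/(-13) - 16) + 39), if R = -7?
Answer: 7482/13 ≈ 575.54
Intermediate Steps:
6*((R + 3)*(-23/(-13) - 16) + 39) = 6*((-7 + 3)*(-23/(-13) - 16) + 39) = 6*(-4*(-23*(-1/13) - 16) + 39) = 6*(-4*(23/13 - 16) + 39) = 6*(-4*(-185/13) + 39) = 6*(740/13 + 39) = 6*(1247/13) = 7482/13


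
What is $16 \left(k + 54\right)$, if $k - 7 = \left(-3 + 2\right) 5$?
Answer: $896$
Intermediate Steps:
$k = 2$ ($k = 7 + \left(-3 + 2\right) 5 = 7 - 5 = 2$)
$16 \left(k + 54\right) = 16 \left(2 + 54\right) = 16 \cdot 56 = 896$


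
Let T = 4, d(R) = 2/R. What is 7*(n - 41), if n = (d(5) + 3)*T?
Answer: -959/5 ≈ -191.80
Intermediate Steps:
n = 68/5 (n = (2/5 + 3)*4 = (17/5)*4 = 68/5 ≈ 13.600)
7*(n - 41) = 7*(68/5 - 41) = 7*(-137/5) = -959/5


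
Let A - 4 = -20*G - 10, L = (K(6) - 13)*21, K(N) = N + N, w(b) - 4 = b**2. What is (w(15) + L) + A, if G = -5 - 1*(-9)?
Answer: 122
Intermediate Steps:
w(b) = 4 + b**2
K(N) = 2*N
L = -21 (L = (2*6 - 13)*21 = (12 - 13)*21 = -1*21 = -21)
G = 4 (G = -5 + 9 = 4)
A = -86 (A = 4 + (-20*4 - 10) = 4 + (-80 - 10) = 4 - 90 = -86)
(w(15) + L) + A = ((4 + 15**2) - 21) - 86 = ((4 + 225) - 21) - 86 = (229 - 21) - 86 = 208 - 86 = 122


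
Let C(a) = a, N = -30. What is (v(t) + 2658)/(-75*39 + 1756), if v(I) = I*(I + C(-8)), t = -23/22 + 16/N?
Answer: -291103081/127304100 ≈ -2.2867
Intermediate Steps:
t = -521/330 (t = -23/22 + 16/(-30) = -23*1/22 + 16*(-1/30) = -23/22 - 8/15 = -521/330 ≈ -1.5788)
v(I) = I*(-8 + I) (v(I) = I*(I - 8) = I*(-8 + I))
(v(t) + 2658)/(-75*39 + 1756) = (-521*(-8 - 521/330)/330 + 2658)/(-75*39 + 1756) = (-521/330*(-3161/330) + 2658)/(-2925 + 1756) = (1646881/108900 + 2658)/(-1169) = (291103081/108900)*(-1/1169) = -291103081/127304100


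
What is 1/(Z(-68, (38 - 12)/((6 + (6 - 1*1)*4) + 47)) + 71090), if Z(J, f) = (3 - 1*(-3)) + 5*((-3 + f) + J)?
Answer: 73/5164223 ≈ 1.4136e-5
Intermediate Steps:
Z(J, f) = -9 + 5*J + 5*f (Z(J, f) = (3 + 3) + 5*(-3 + J + f) = 6 + (-15 + 5*J + 5*f) = -9 + 5*J + 5*f)
1/(Z(-68, (38 - 12)/((6 + (6 - 1*1)*4) + 47)) + 71090) = 1/((-9 + 5*(-68) + 5*((38 - 12)/((6 + (6 - 1*1)*4) + 47))) + 71090) = 1/((-9 - 340 + 5*(26/((6 + (6 - 1)*4) + 47))) + 71090) = 1/((-9 - 340 + 5*(26/((6 + 5*4) + 47))) + 71090) = 1/((-9 - 340 + 5*(26/((6 + 20) + 47))) + 71090) = 1/((-9 - 340 + 5*(26/(26 + 47))) + 71090) = 1/((-9 - 340 + 5*(26/73)) + 71090) = 1/((-9 - 340 + 130/73) + 71090) = 1/(-25347/73 + 71090) = 1/(5164223/73) = 73/5164223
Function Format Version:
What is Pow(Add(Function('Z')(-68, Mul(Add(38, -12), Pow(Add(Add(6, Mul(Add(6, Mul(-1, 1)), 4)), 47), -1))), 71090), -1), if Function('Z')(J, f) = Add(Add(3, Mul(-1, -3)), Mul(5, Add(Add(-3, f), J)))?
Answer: Rational(73, 5164223) ≈ 1.4136e-5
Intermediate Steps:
Function('Z')(J, f) = Add(-9, Mul(5, J), Mul(5, f)) (Function('Z')(J, f) = Add(Add(3, 3), Mul(5, Add(-3, J, f))) = Add(6, Add(-15, Mul(5, J), Mul(5, f))) = Add(-9, Mul(5, J), Mul(5, f)))
Pow(Add(Function('Z')(-68, Mul(Add(38, -12), Pow(Add(Add(6, Mul(Add(6, Mul(-1, 1)), 4)), 47), -1))), 71090), -1) = Pow(Add(Add(-9, Mul(5, -68), Mul(5, Mul(Add(38, -12), Pow(Add(Add(6, Mul(Add(6, Mul(-1, 1)), 4)), 47), -1)))), 71090), -1) = Pow(Add(Add(-9, -340, Mul(5, Mul(26, Pow(Add(Add(6, Mul(Add(6, -1), 4)), 47), -1)))), 71090), -1) = Pow(Add(Add(-9, -340, Mul(5, Mul(26, Pow(Add(Add(6, Mul(5, 4)), 47), -1)))), 71090), -1) = Pow(Add(Add(-9, -340, Mul(5, Mul(26, Pow(Add(Add(6, 20), 47), -1)))), 71090), -1) = Pow(Add(Add(-9, -340, Mul(5, Mul(26, Pow(Add(26, 47), -1)))), 71090), -1) = Pow(Add(Add(-9, -340, Mul(5, Mul(26, Pow(73, -1)))), 71090), -1) = Pow(Add(Add(-9, -340, Mul(5, Mul(26, Rational(1, 73)))), 71090), -1) = Pow(Add(Add(-9, -340, Mul(5, Rational(26, 73))), 71090), -1) = Pow(Add(Add(-9, -340, Rational(130, 73)), 71090), -1) = Pow(Add(Rational(-25347, 73), 71090), -1) = Pow(Rational(5164223, 73), -1) = Rational(73, 5164223)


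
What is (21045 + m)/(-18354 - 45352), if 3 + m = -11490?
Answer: -4776/31853 ≈ -0.14994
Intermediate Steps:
m = -11493 (m = -3 - 11490 = -11493)
(21045 + m)/(-18354 - 45352) = (21045 - 11493)/(-18354 - 45352) = 9552/(-63706) = 9552*(-1/63706) = -4776/31853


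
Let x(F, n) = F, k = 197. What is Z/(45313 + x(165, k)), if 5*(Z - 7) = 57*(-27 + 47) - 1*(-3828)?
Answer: 5003/227390 ≈ 0.022002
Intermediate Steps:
Z = 5003/5 (Z = 7 + (57*(-27 + 47) - 1*(-3828))/5 = 7 + (57*20 + 3828)/5 = 7 + (1140 + 3828)/5 = 7 + (⅕)*4968 = 7 + 4968/5 = 5003/5 ≈ 1000.6)
Z/(45313 + x(165, k)) = 5003/(5*(45313 + 165)) = (5003/5)/45478 = (5003/5)*(1/45478) = 5003/227390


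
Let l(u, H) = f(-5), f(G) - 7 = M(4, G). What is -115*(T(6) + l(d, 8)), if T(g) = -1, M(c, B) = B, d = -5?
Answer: -115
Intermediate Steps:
f(G) = 7 + G
l(u, H) = 2 (l(u, H) = 7 - 5 = 2)
-115*(T(6) + l(d, 8)) = -115*(-1 + 2) = -115*1 = -115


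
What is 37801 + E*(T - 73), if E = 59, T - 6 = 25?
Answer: 35323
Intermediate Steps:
T = 31 (T = 6 + 25 = 31)
37801 + E*(T - 73) = 37801 + 59*(31 - 73) = 37801 + 59*(-42) = 37801 - 2478 = 35323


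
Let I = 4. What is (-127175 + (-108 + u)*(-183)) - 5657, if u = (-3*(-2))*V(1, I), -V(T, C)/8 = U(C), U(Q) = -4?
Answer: -148204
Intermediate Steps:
V(T, C) = 32 (V(T, C) = -8*(-4) = 32)
u = 192 (u = -3*(-2)*32 = 6*32 = 192)
(-127175 + (-108 + u)*(-183)) - 5657 = (-127175 + (-108 + 192)*(-183)) - 5657 = (-127175 + 84*(-183)) - 5657 = (-127175 - 15372) - 5657 = -142547 - 5657 = -148204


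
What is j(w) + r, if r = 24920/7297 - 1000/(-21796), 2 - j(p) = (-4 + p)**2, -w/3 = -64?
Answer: -1405108124396/39761353 ≈ -35339.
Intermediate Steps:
w = 192 (w = -3*(-64) = 192)
j(p) = 2 - (-4 + p)**2
r = 137613330/39761353 (r = 24920*(1/7297) - 1000*(-1/21796) = 24920/7297 + 250/5449 = 137613330/39761353 ≈ 3.4610)
j(w) + r = (2 - (-4 + 192)**2) + 137613330/39761353 = (2 - 1*188**2) + 137613330/39761353 = (2 - 1*35344) + 137613330/39761353 = (2 - 35344) + 137613330/39761353 = -35342 + 137613330/39761353 = -1405108124396/39761353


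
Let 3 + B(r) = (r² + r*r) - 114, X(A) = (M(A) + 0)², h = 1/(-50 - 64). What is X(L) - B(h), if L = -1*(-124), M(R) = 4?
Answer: 864233/6498 ≈ 133.00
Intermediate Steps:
L = 124
h = -1/114 (h = 1/(-114) = -1/114 ≈ -0.0087719)
X(A) = 16 (X(A) = (4 + 0)² = 4² = 16)
B(r) = -117 + 2*r² (B(r) = -3 + ((r² + r*r) - 114) = -3 + ((r² + r²) - 114) = -3 + (2*r² - 114) = -3 + (-114 + 2*r²) = -117 + 2*r²)
X(L) - B(h) = 16 - (-117 + 2*(-1/114)²) = 16 - (-117 + 2*(1/12996)) = 16 - (-117 + 1/6498) = 16 - 1*(-760265/6498) = 16 + 760265/6498 = 864233/6498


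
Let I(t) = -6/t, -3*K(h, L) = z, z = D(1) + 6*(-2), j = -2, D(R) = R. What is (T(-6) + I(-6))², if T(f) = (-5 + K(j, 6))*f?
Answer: 81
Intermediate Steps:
z = -11 (z = 1 + 6*(-2) = 1 - 12 = -11)
K(h, L) = 11/3 (K(h, L) = -⅓*(-11) = 11/3)
T(f) = -4*f/3 (T(f) = (-5 + 11/3)*f = -4*f/3)
(T(-6) + I(-6))² = (-4/3*(-6) - 6/(-6))² = (8 - 6*(-⅙))² = (8 + 1)² = 9² = 81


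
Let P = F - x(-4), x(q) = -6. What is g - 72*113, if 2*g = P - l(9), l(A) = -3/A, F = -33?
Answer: -24448/3 ≈ -8149.3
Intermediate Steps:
P = -27 (P = -33 - 1*(-6) = -33 + 6 = -27)
g = -40/3 (g = (-27 - (-3)/9)/2 = (-27 - 1*(-1/3))/2 = (-27 + 1/3)/2 = (1/2)*(-80/3) = -40/3 ≈ -13.333)
g - 72*113 = -40/3 - 72*113 = -40/3 - 8136 = -24448/3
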